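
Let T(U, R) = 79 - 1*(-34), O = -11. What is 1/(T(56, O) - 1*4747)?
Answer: -1/4634 ≈ -0.00021580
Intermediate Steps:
T(U, R) = 113 (T(U, R) = 79 + 34 = 113)
1/(T(56, O) - 1*4747) = 1/(113 - 1*4747) = 1/(113 - 4747) = 1/(-4634) = -1/4634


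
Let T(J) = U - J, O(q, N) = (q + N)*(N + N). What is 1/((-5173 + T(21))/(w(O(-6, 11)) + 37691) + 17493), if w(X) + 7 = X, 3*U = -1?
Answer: 113382/1983375743 ≈ 5.7166e-5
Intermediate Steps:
O(q, N) = 2*N*(N + q) (O(q, N) = (N + q)*(2*N) = 2*N*(N + q))
U = -⅓ (U = (⅓)*(-1) = -⅓ ≈ -0.33333)
w(X) = -7 + X
T(J) = -⅓ - J
1/((-5173 + T(21))/(w(O(-6, 11)) + 37691) + 17493) = 1/((-5173 + (-⅓ - 1*21))/((-7 + 2*11*(11 - 6)) + 37691) + 17493) = 1/((-5173 + (-⅓ - 21))/((-7 + 2*11*5) + 37691) + 17493) = 1/((-5173 - 64/3)/((-7 + 110) + 37691) + 17493) = 1/(-15583/(3*(103 + 37691)) + 17493) = 1/(-15583/3/37794 + 17493) = 1/(-15583/3*1/37794 + 17493) = 1/(-15583/113382 + 17493) = 1/(1983375743/113382) = 113382/1983375743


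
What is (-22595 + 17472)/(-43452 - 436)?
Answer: 5123/43888 ≈ 0.11673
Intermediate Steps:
(-22595 + 17472)/(-43452 - 436) = -5123/(-43888) = -5123*(-1/43888) = 5123/43888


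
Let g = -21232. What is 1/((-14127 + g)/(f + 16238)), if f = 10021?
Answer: -26259/35359 ≈ -0.74264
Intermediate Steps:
1/((-14127 + g)/(f + 16238)) = 1/((-14127 - 21232)/(10021 + 16238)) = 1/(-35359/26259) = -26259/35359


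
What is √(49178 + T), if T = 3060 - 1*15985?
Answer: √36253 ≈ 190.40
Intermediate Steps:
T = -12925 (T = 3060 - 15985 = -12925)
√(49178 + T) = √(49178 - 12925) = √36253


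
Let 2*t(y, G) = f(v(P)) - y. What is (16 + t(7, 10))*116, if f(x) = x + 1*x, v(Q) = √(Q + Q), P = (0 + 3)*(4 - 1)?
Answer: 1450 + 348*√2 ≈ 1942.1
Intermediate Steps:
P = 9 (P = 3*3 = 9)
v(Q) = √2*√Q (v(Q) = √(2*Q) = √2*√Q)
f(x) = 2*x (f(x) = x + x = 2*x)
t(y, G) = 3*√2 - y/2 (t(y, G) = (2*(√2*√9) - y)/2 = (2*(√2*3) - y)/2 = (2*(3*√2) - y)/2 = (6*√2 - y)/2 = (-y + 6*√2)/2 = 3*√2 - y/2)
(16 + t(7, 10))*116 = (16 + (3*√2 - ½*7))*116 = (16 + (3*√2 - 7/2))*116 = (16 + (-7/2 + 3*√2))*116 = (25/2 + 3*√2)*116 = 1450 + 348*√2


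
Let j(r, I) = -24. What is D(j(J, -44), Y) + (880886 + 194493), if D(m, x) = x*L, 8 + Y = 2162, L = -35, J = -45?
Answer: 999989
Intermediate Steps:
Y = 2154 (Y = -8 + 2162 = 2154)
D(m, x) = -35*x (D(m, x) = x*(-35) = -35*x)
D(j(J, -44), Y) + (880886 + 194493) = -35*2154 + (880886 + 194493) = -75390 + 1075379 = 999989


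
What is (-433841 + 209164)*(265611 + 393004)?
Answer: -147975642355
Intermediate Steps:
(-433841 + 209164)*(265611 + 393004) = -224677*658615 = -147975642355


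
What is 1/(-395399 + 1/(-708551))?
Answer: -708551/280160356850 ≈ -2.5291e-6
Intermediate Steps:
1/(-395399 + 1/(-708551)) = 1/(-395399 - 1/708551) = 1/(-280160356850/708551) = -708551/280160356850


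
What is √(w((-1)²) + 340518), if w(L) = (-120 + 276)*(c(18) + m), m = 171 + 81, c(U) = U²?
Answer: √430374 ≈ 656.03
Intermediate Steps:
m = 252
w(L) = 89856 (w(L) = (-120 + 276)*(18² + 252) = 156*(324 + 252) = 156*576 = 89856)
√(w((-1)²) + 340518) = √(89856 + 340518) = √430374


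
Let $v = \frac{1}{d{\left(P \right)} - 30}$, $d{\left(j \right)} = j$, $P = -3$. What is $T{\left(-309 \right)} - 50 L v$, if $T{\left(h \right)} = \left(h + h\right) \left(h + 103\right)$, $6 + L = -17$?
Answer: $\frac{4200014}{33} \approx 1.2727 \cdot 10^{5}$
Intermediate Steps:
$L = -23$ ($L = -6 - 17 = -23$)
$v = - \frac{1}{33}$ ($v = \frac{1}{-3 - 30} = \frac{1}{-33} = - \frac{1}{33} \approx -0.030303$)
$T{\left(h \right)} = 2 h \left(103 + h\right)$
$T{\left(-309 \right)} - 50 L v = 2 \left(-309\right) \left(103 - 309\right) - 50 \left(-23\right) \left(- \frac{1}{33}\right) = 2 \left(-309\right) \left(-206\right) - \left(-1150\right) \left(- \frac{1}{33}\right) = 127308 - \frac{1150}{33} = \frac{4200014}{33}$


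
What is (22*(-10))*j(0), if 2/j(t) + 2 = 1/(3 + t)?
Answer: 264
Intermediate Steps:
j(t) = 2/(-2 + 1/(3 + t))
(22*(-10))*j(0) = (22*(-10))*(2*(-3 - 1*0)/(5 + 2*0)) = -440*(-3 + 0)/(5 + 0) = -440*(-3)/5 = -220*(-6/5) = 264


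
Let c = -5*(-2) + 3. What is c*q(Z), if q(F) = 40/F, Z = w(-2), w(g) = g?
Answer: -260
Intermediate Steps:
Z = -2
c = 13 (c = 10 + 3 = 13)
c*q(Z) = 13*(40/(-2)) = 13*(40*(-½)) = 13*(-20) = -260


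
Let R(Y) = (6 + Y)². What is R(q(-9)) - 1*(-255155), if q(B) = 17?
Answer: 255684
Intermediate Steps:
R(q(-9)) - 1*(-255155) = (6 + 17)² - 1*(-255155) = 23² + 255155 = 529 + 255155 = 255684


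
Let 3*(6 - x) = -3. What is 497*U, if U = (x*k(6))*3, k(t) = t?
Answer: 62622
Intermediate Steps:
x = 7 (x = 6 - ⅓*(-3) = 6 + 1 = 7)
U = 126 (U = (7*6)*3 = 42*3 = 126)
497*U = 497*126 = 62622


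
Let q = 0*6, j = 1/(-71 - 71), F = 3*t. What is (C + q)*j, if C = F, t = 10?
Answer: -15/71 ≈ -0.21127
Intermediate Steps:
F = 30 (F = 3*10 = 30)
C = 30
j = -1/142 (j = 1/(-142) = -1/142 ≈ -0.0070423)
q = 0
(C + q)*j = (30 + 0)*(-1/142) = 30*(-1/142) = -15/71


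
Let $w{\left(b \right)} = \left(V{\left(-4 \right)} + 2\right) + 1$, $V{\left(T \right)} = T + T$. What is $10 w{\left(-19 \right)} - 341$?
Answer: $-391$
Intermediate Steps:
$V{\left(T \right)} = 2 T$
$w{\left(b \right)} = -5$ ($w{\left(b \right)} = \left(2 \left(-4\right) + 2\right) + 1 = \left(-8 + 2\right) + 1 = -6 + 1 = -5$)
$10 w{\left(-19 \right)} - 341 = 10 \left(-5\right) - 341 = -50 - 341 = -391$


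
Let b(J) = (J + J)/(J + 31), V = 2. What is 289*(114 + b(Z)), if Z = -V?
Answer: 954278/29 ≈ 32906.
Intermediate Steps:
Z = -2 (Z = -1*2 = -2)
b(J) = 2*J/(31 + J) (b(J) = (2*J)/(31 + J) = 2*J/(31 + J))
289*(114 + b(Z)) = 289*(114 + 2*(-2)/(31 - 2)) = 289*(114 + 2*(-2)/29) = 289*(114 + 2*(-2)*(1/29)) = 289*(114 - 4/29) = 289*(3302/29) = 954278/29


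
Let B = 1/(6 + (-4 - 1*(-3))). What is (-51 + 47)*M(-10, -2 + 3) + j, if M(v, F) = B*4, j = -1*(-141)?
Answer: 689/5 ≈ 137.80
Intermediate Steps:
j = 141
B = ⅕ (B = 1/(6 + (-4 + 3)) = 1/(6 - 1) = 1/5 = ⅕ ≈ 0.20000)
M(v, F) = ⅘ (M(v, F) = (⅕)*4 = ⅘)
(-51 + 47)*M(-10, -2 + 3) + j = (-51 + 47)*(⅘) + 141 = -4*⅘ + 141 = -16/5 + 141 = 689/5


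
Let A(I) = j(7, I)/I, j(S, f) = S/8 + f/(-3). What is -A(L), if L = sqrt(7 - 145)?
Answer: 1/3 + 7*I*sqrt(138)/1104 ≈ 0.33333 + 0.074485*I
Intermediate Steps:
j(S, f) = -f/3 + S/8 (j(S, f) = S*(1/8) + f*(-1/3) = S/8 - f/3 = -f/3 + S/8)
L = I*sqrt(138) (L = sqrt(-138) = I*sqrt(138) ≈ 11.747*I)
A(I) = (7/8 - I/3)/I (A(I) = (-I/3 + (1/8)*7)/I = (-I/3 + 7/8)/I = (7/8 - I/3)/I)
-A(L) = -(21 - 8*I*sqrt(138))/(24*(I*sqrt(138))) = -(-I*sqrt(138)/138)*(21 - 8*I*sqrt(138))/24 = -(-1)*I*sqrt(138)*(21 - 8*I*sqrt(138))/3312 = I*sqrt(138)*(21 - 8*I*sqrt(138))/3312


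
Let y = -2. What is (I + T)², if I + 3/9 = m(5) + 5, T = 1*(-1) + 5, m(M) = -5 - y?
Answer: 289/9 ≈ 32.111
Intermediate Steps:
m(M) = -3 (m(M) = -5 - 1*(-2) = -5 + 2 = -3)
T = 4 (T = -1 + 5 = 4)
I = 5/3 (I = -⅓ + (-3 + 5) = -⅓ + 2 = 5/3 ≈ 1.6667)
(I + T)² = (5/3 + 4)² = (17/3)² = 289/9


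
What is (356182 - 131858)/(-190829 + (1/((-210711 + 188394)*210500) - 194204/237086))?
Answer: -124922183861694462000/106269849643896015043 ≈ -1.1755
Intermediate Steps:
(356182 - 131858)/(-190829 + (1/((-210711 + 188394)*210500) - 194204/237086)) = 224324/(-190829 + ((1/210500)/(-22317) - 194204*1/237086)) = 224324/(-190829 + (-1/22317*1/210500 - 97102/118543)) = 224324/(-190829 + (-1/4697728500 - 97102/118543)) = 224324/(-190829 - 456158832925543/556882829575500) = 224324/(-106269849643896015043/556882829575500) = 224324*(-556882829575500/106269849643896015043) = -124922183861694462000/106269849643896015043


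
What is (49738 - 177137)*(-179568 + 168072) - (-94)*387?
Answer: 1464615282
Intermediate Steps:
(49738 - 177137)*(-179568 + 168072) - (-94)*387 = -127399*(-11496) - 1*(-36378) = 1464578904 + 36378 = 1464615282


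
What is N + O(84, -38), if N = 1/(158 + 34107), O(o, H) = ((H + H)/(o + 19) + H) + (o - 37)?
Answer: 29159618/3529295 ≈ 8.2622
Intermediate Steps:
O(o, H) = -37 + H + o + 2*H/(19 + o) (O(o, H) = ((2*H)/(19 + o) + H) + (-37 + o) = (2*H/(19 + o) + H) + (-37 + o) = (H + 2*H/(19 + o)) + (-37 + o) = -37 + H + o + 2*H/(19 + o))
N = 1/34265 ≈ 2.9184e-5
N + O(84, -38) = 1/34265 + (-703 + 84**2 - 18*84 + 21*(-38) - 38*84)/(19 + 84) = 1/34265 + (-703 + 7056 - 1512 - 798 - 3192)/103 = 1/34265 + (1/103)*851 = 1/34265 + 851/103 = 29159618/3529295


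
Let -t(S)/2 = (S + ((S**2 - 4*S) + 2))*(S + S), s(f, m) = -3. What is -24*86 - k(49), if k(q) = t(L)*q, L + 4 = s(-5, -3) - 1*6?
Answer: -537144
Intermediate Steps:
L = -13 (L = -4 + (-3 - 1*6) = -4 + (-3 - 6) = -4 - 9 = -13)
t(S) = -4*S*(2 + S**2 - 3*S) (t(S) = -2*(S + ((S**2 - 4*S) + 2))*(S + S) = -2*(S + (2 + S**2 - 4*S))*2*S = -2*(2 + S**2 - 3*S)*2*S = -4*S*(2 + S**2 - 3*S))
k(q) = 10920*q (k(q) = (4*(-13)*(-2 - 1*(-13)**2 + 3*(-13)))*q = (4*(-13)*(-2 - 1*169 - 39))*q = (4*(-13)*(-2 - 169 - 39))*q = (4*(-13)*(-210))*q = 10920*q)
-24*86 - k(49) = -24*86 - 10920*49 = -2064 - 1*535080 = -2064 - 535080 = -537144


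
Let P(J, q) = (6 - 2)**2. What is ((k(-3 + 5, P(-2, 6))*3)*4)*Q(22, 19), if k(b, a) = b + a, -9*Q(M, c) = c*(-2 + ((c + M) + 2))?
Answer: -18696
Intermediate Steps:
P(J, q) = 16 (P(J, q) = 4**2 = 16)
Q(M, c) = -c*(M + c)/9 (Q(M, c) = -c*(-2 + ((c + M) + 2))/9 = -c*(-2 + ((M + c) + 2))/9 = -c*(-2 + (2 + M + c))/9 = -c*(M + c)/9)
k(b, a) = a + b
((k(-3 + 5, P(-2, 6))*3)*4)*Q(22, 19) = (((16 + (-3 + 5))*3)*4)*(-1/9*19*(22 + 19)) = (((16 + 2)*3)*4)*(-1/9*19*41) = ((18*3)*4)*(-779/9) = (54*4)*(-779/9) = 216*(-779/9) = -18696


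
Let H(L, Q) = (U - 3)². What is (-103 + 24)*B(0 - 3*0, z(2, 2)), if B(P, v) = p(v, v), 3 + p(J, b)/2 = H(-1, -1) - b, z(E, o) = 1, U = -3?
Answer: -5056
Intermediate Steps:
H(L, Q) = 36 (H(L, Q) = (-3 - 3)² = (-6)² = 36)
p(J, b) = 66 - 2*b (p(J, b) = -6 + 2*(36 - b) = -6 + (72 - 2*b) = 66 - 2*b)
B(P, v) = 66 - 2*v
(-103 + 24)*B(0 - 3*0, z(2, 2)) = (-103 + 24)*(66 - 2*1) = -79*(66 - 2) = -79*64 = -5056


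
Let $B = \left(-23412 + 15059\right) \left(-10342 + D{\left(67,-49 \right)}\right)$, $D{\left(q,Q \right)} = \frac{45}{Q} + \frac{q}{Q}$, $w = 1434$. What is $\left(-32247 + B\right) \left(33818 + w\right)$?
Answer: $3044841145036$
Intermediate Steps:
$B = \frac{604840730}{7}$ ($B = \left(-23412 + 15059\right) \left(-10342 + \frac{45 + 67}{-49}\right) = - 8353 \left(-10342 - \frac{16}{7}\right) = \left(-8353\right) \left(- \frac{72410}{7}\right) = \frac{604840730}{7} \approx 8.6406 \cdot 10^{7}$)
$\left(-32247 + B\right) \left(33818 + w\right) = \left(-32247 + \frac{604840730}{7}\right) \left(33818 + 1434\right) = \frac{604615001}{7} \cdot 35252 = 3044841145036$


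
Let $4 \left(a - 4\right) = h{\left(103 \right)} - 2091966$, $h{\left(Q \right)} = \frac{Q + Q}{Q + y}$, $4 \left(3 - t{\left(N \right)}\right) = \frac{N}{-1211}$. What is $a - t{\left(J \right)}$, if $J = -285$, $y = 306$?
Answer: $- \frac{1036146320607}{1981196} \approx -5.2299 \cdot 10^{5}$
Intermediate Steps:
$t{\left(N \right)} = 3 + \frac{N}{4844}$ ($t{\left(N \right)} = 3 - \frac{N \frac{1}{-1211}}{4} = 3 - \frac{N \left(- \frac{1}{1211}\right)}{4} = 3 - \frac{\left(- \frac{1}{1211}\right) N}{4} = 3 + \frac{N}{4844}$)
$h{\left(Q \right)} = \frac{2 Q}{306 + Q}$ ($h{\left(Q \right)} = \frac{Q + Q}{Q + 306} = \frac{2 Q}{306 + Q}$)
$a = - \frac{213901836}{409}$ ($a = 4 + \frac{2 \cdot 103 \frac{1}{306 + 103} - 2091966}{4} = 4 + \frac{2 \cdot 103 \cdot \frac{1}{409} - 2091966}{4} = 4 + \frac{\frac{206}{409} - 2091966}{4} = 4 + \frac{1}{4} \left(- \frac{855613888}{409}\right) = 4 - \frac{213903472}{409} = - \frac{213901836}{409} \approx -5.2299 \cdot 10^{5}$)
$a - t{\left(J \right)} = - \frac{213901836}{409} - \left(3 + \frac{1}{4844} \left(-285\right)\right) = - \frac{213901836}{409} - \left(3 - \frac{285}{4844}\right) = - \frac{213901836}{409} - \frac{14247}{4844} = - \frac{1036146320607}{1981196}$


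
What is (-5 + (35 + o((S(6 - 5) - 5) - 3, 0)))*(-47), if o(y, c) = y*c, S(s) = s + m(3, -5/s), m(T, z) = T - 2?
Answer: -1410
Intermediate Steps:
m(T, z) = -2 + T
S(s) = 1 + s (S(s) = s + (-2 + 3) = s + 1 = 1 + s)
o(y, c) = c*y
(-5 + (35 + o((S(6 - 5) - 5) - 3, 0)))*(-47) = (-5 + (35 + 0*(((1 + (6 - 5)) - 5) - 3)))*(-47) = (-5 + (35 + 0*(((1 + 1) - 5) - 3)))*(-47) = (-5 + (35 + 0*((2 - 5) - 3)))*(-47) = (-5 + (35 + 0*(-3 - 3)))*(-47) = (-5 + (35 + 0*(-6)))*(-47) = (-5 + (35 + 0))*(-47) = (-5 + 35)*(-47) = 30*(-47) = -1410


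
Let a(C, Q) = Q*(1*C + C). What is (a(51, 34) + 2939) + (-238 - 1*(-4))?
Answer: 6173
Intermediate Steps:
a(C, Q) = 2*C*Q (a(C, Q) = Q*(C + C) = Q*(2*C) = 2*C*Q)
(a(51, 34) + 2939) + (-238 - 1*(-4)) = (2*51*34 + 2939) + (-238 - 1*(-4)) = (3468 + 2939) + (-238 + 4) = 6407 - 234 = 6173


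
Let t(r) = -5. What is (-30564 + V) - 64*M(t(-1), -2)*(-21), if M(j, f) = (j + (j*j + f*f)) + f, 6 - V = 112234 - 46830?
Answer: -66394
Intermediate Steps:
V = -65398 (V = 6 - (112234 - 46830) = 6 - 1*65404 = 6 - 65404 = -65398)
M(j, f) = f + j + f² + j² (M(j, f) = (j + (j² + f²)) + f = (j + (f² + j²)) + f = (j + f² + j²) + f = f + j + f² + j²)
(-30564 + V) - 64*M(t(-1), -2)*(-21) = (-30564 - 65398) - 64*(-2 - 5 + (-2)² + (-5)²)*(-21) = -95962 - 64*(-2 - 5 + 4 + 25)*(-21) = -95962 - 64*22*(-21) = -95962 - 1408*(-21) = -95962 + 29568 = -66394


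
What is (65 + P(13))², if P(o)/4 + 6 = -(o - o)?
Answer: 1681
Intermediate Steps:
P(o) = -24 (P(o) = -24 + 4*(-(o - o)) = -24 + 4*(-1*0) = -24 + 4*0 = -24 + 0 = -24)
(65 + P(13))² = (65 - 24)² = 41² = 1681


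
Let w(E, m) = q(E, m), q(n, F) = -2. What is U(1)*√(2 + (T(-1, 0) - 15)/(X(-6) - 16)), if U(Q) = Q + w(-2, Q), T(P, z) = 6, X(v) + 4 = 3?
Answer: -√731/17 ≈ -1.5904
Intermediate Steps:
X(v) = -1 (X(v) = -4 + 3 = -1)
w(E, m) = -2
U(Q) = -2 + Q (U(Q) = Q - 2 = -2 + Q)
U(1)*√(2 + (T(-1, 0) - 15)/(X(-6) - 16)) = (-2 + 1)*√(2 + (6 - 15)/(-1 - 16)) = -√(2 - 9/(-17)) = -√(2 - 9*(-1/17)) = -√(2 + 9/17) = -√(43/17) = -√731/17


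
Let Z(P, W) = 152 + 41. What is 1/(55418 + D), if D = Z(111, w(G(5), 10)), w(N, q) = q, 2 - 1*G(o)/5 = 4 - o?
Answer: 1/55611 ≈ 1.7982e-5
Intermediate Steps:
G(o) = -10 + 5*o (G(o) = 10 - 5*(4 - o) = 10 + (-20 + 5*o) = -10 + 5*o)
Z(P, W) = 193
D = 193
1/(55418 + D) = 1/(55418 + 193) = 1/55611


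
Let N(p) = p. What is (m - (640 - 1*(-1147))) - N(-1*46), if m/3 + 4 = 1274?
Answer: 2069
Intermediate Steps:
m = 3810 (m = -12 + 3*1274 = -12 + 3822 = 3810)
(m - (640 - 1*(-1147))) - N(-1*46) = (3810 - (640 - 1*(-1147))) - (-1)*46 = (3810 - (640 + 1147)) - 1*(-46) = (3810 - 1*1787) + 46 = (3810 - 1787) + 46 = 2023 + 46 = 2069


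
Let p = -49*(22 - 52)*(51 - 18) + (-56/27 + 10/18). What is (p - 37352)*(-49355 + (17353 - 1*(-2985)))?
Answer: -8740645825/27 ≈ -3.2373e+8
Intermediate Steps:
p = 1309729/27 (p = -(-1470)*33 + (-56*1/27 + 10*(1/18)) = -49*(-990) + (-56/27 + 5/9) = 48510 - 41/27 = 1309729/27 ≈ 48509.)
(p - 37352)*(-49355 + (17353 - 1*(-2985))) = (1309729/27 - 37352)*(-49355 + (17353 - 1*(-2985))) = 301225*(-49355 + (17353 + 2985))/27 = 301225*(-49355 + 20338)/27 = (301225/27)*(-29017) = -8740645825/27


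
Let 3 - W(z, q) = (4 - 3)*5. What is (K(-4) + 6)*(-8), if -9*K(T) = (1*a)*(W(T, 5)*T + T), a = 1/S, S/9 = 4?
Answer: -3880/81 ≈ -47.901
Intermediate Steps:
S = 36 (S = 9*4 = 36)
a = 1/36 ≈ 0.027778
W(z, q) = -2 (W(z, q) = 3 - (4 - 3)*5 = 3 - 5 = -2)
K(T) = T/324 (K(T) = -1*(1/36)*(-2*T + T)/9 = -(-T)/324 = -(-1)*T/324 = T/324)
(K(-4) + 6)*(-8) = ((1/324)*(-4) + 6)*(-8) = (-1/81 + 6)*(-8) = (485/81)*(-8) = -3880/81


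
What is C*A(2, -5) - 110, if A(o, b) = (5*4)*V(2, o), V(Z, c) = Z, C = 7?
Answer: 170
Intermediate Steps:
A(o, b) = 40 (A(o, b) = (5*4)*2 = 20*2 = 40)
C*A(2, -5) - 110 = 7*40 - 110 = 280 - 110 = 170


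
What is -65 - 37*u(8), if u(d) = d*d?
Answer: -2433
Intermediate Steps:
u(d) = d²
-65 - 37*u(8) = -65 - 37*8² = -65 - 37*64 = -65 - 2368 = -2433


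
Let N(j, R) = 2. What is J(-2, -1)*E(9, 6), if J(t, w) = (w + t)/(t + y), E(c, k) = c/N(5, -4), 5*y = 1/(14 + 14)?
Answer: 210/31 ≈ 6.7742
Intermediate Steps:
y = 1/140 (y = 1/(5*(14 + 14)) = (⅕)/28 = (⅕)*(1/28) = 1/140 ≈ 0.0071429)
E(c, k) = c/2
J(t, w) = (t + w)/(1/140 + t) (J(t, w) = (w + t)/(t + 1/140) = (t + w)/(1/140 + t))
J(-2, -1)*E(9, 6) = (140*(-2 - 1)/(1 + 140*(-2)))*((½)*9) = (140*(-3)/(1 - 280))*(9/2) = (140*(-3)/(-279))*(9/2) = (140*(-1/279)*(-3))*(9/2) = (140/93)*(9/2) = 210/31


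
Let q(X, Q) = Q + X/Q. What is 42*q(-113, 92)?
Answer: 175371/46 ≈ 3812.4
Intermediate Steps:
q(X, Q) = Q + X/Q
42*q(-113, 92) = 42*(92 - 113/92) = 42*(8351/92) = 175371/46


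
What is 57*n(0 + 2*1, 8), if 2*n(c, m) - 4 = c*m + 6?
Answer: 741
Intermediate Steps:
n(c, m) = 5 + c*m/2 (n(c, m) = 2 + (c*m + 6)/2 = 2 + (6 + c*m)/2 = 2 + (3 + c*m/2) = 5 + c*m/2)
57*n(0 + 2*1, 8) = 57*(5 + (1/2)*(0 + 2*1)*8) = 57*(5 + (1/2)*(0 + 2)*8) = 57*(5 + (1/2)*2*8) = 57*(5 + 8) = 57*13 = 741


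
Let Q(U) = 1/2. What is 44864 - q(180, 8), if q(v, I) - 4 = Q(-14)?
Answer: 89719/2 ≈ 44860.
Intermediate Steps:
Q(U) = ½
q(v, I) = 9/2 (q(v, I) = 4 + ½ = 9/2)
44864 - q(180, 8) = 44864 - 1*9/2 = 44864 - 9/2 = 89719/2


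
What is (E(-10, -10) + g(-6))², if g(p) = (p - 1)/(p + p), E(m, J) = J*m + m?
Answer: 1181569/144 ≈ 8205.3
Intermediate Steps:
E(m, J) = m + J*m
g(p) = (-1 + p)/(2*p) (g(p) = (-1 + p)/((2*p)) = (-1 + p)*(1/(2*p)) = (-1 + p)/(2*p))
(E(-10, -10) + g(-6))² = (-10*(1 - 10) + (½)*(-1 - 6)/(-6))² = (-10*(-9) + (½)*(-⅙)*(-7))² = (90 + 7/12)² = (1087/12)² = 1181569/144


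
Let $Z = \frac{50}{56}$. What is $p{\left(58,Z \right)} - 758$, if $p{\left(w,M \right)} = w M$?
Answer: $- \frac{9887}{14} \approx -706.21$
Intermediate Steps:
$Z = \frac{25}{28}$ ($Z = 50 \cdot \frac{1}{56} = \frac{25}{28} \approx 0.89286$)
$p{\left(w,M \right)} = M w$
$p{\left(58,Z \right)} - 758 = \frac{25}{28} \cdot 58 - 758 = \frac{725}{14} - 758 = - \frac{9887}{14}$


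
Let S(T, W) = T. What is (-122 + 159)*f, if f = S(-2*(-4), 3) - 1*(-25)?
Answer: 1221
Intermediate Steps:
f = 33 (f = -2*(-4) - 1*(-25) = 8 + 25 = 33)
(-122 + 159)*f = (-122 + 159)*33 = 37*33 = 1221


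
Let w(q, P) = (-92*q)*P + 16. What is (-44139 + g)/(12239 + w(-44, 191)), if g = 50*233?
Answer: -32489/785423 ≈ -0.041365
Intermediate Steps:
g = 11650
w(q, P) = 16 - 92*P*q (w(q, P) = -92*P*q + 16 = 16 - 92*P*q)
(-44139 + g)/(12239 + w(-44, 191)) = (-44139 + 11650)/(12239 + (16 - 92*191*(-44))) = -32489/(12239 + (16 + 773168)) = -32489/(12239 + 773184) = -32489/785423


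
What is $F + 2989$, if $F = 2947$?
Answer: $5936$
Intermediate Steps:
$F + 2989 = 2947 + 2989 = 5936$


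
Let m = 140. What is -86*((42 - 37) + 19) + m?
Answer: -1924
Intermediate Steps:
-86*((42 - 37) + 19) + m = -86*((42 - 37) + 19) + 140 = -86*(5 + 19) + 140 = -86*24 + 140 = -2064 + 140 = -1924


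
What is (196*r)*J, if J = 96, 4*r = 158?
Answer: 743232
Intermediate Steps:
r = 79/2 (r = (¼)*158 = 79/2 ≈ 39.500)
(196*r)*J = (196*(79/2))*96 = 7742*96 = 743232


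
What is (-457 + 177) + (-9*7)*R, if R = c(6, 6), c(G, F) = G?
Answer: -658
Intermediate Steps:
R = 6
(-457 + 177) + (-9*7)*R = (-457 + 177) - 9*7*6 = -280 - 63*6 = -280 - 378 = -658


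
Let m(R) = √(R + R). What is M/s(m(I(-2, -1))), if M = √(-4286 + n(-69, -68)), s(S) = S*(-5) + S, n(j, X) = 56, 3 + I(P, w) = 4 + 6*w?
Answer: -3*√47/4 ≈ -5.1417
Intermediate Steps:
I(P, w) = 1 + 6*w (I(P, w) = -3 + (4 + 6*w) = 1 + 6*w)
m(R) = √2*√R (m(R) = √(2*R) = √2*√R)
s(S) = -4*S (s(S) = -5*S + S = -4*S)
M = 3*I*√470 (M = √(-4286 + 56) = √(-4230) = 3*I*√470 ≈ 65.038*I)
M/s(m(I(-2, -1))) = (3*I*√470)/((-4*√2*√(1 + 6*(-1)))) = (3*I*√470)/((-4*√2*√(1 - 6))) = (3*I*√470)/((-4*√2*√(-5))) = (3*I*√470)/((-4*√2*I*√5)) = (3*I*√470)/((-4*I*√10)) = (3*I*√470)*(I*√10/40) = -3*√47/4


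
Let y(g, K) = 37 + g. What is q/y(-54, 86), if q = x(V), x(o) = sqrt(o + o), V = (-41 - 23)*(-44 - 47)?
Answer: -8*sqrt(182)/17 ≈ -6.3486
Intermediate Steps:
V = 5824 (V = -64*(-91) = 5824)
x(o) = sqrt(2)*sqrt(o) (x(o) = sqrt(2*o) = sqrt(2)*sqrt(o))
q = 8*sqrt(182) (q = sqrt(2)*sqrt(5824) = sqrt(2)*(8*sqrt(91)) = 8*sqrt(182) ≈ 107.93)
q/y(-54, 86) = (8*sqrt(182))/(37 - 54) = (8*sqrt(182))/(-17) = (8*sqrt(182))*(-1/17) = -8*sqrt(182)/17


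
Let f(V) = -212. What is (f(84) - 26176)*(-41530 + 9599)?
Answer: 842595228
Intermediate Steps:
(f(84) - 26176)*(-41530 + 9599) = (-212 - 26176)*(-41530 + 9599) = -26388*(-31931) = 842595228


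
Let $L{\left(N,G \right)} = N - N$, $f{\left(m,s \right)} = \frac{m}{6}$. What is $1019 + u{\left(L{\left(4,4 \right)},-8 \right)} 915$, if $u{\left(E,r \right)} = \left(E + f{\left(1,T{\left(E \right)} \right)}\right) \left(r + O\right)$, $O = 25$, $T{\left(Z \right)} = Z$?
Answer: $\frac{7223}{2} \approx 3611.5$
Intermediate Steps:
$f{\left(m,s \right)} = \frac{m}{6}$ ($f{\left(m,s \right)} = m \frac{1}{6} = \frac{m}{6}$)
$L{\left(N,G \right)} = 0$
$u{\left(E,r \right)} = \left(25 + r\right) \left(\frac{1}{6} + E\right)$ ($u{\left(E,r \right)} = \left(E + \frac{1}{6} \cdot 1\right) \left(r + 25\right) = \left(E + \frac{1}{6}\right) \left(25 + r\right) = \left(\frac{1}{6} + E\right) \left(25 + r\right) = \left(25 + r\right) \left(\frac{1}{6} + E\right)$)
$1019 + u{\left(L{\left(4,4 \right)},-8 \right)} 915 = 1019 + \left(\frac{25}{6} + 25 \cdot 0 + \frac{1}{6} \left(-8\right) + 0 \left(-8\right)\right) 915 = 1019 + \left(\frac{25}{6} + 0 - \frac{4}{3} + 0\right) 915 = 1019 + \frac{17}{6} \cdot 915 = 1019 + \frac{5185}{2} = \frac{7223}{2}$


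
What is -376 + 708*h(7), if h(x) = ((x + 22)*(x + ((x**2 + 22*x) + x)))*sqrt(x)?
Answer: -376 + 4455444*sqrt(7) ≈ 1.1788e+7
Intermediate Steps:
h(x) = sqrt(x)*(22 + x)*(x**2 + 24*x) (h(x) = ((22 + x)*(x + (x**2 + 23*x)))*sqrt(x) = ((22 + x)*(x**2 + 24*x))*sqrt(x) = sqrt(x)*(22 + x)*(x**2 + 24*x))
-376 + 708*h(7) = -376 + 708*(7**(3/2)*(528 + 7**2 + 46*7)) = -376 + 708*((7*sqrt(7))*(528 + 49 + 322)) = -376 + 708*((7*sqrt(7))*899) = -376 + 708*(6293*sqrt(7)) = -376 + 4455444*sqrt(7)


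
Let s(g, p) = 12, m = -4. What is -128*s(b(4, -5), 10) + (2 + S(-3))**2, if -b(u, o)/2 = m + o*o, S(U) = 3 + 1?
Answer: -1500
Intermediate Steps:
S(U) = 4
b(u, o) = 8 - 2*o**2 (b(u, o) = -2*(-4 + o*o) = -2*(-4 + o**2) = 8 - 2*o**2)
-128*s(b(4, -5), 10) + (2 + S(-3))**2 = -128*12 + (2 + 4)**2 = -1536 + 6**2 = -1536 + 36 = -1500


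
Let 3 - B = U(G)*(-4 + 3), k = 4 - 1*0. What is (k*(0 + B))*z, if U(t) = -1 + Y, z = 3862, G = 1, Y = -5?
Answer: -46344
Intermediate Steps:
U(t) = -6 (U(t) = -1 - 5 = -6)
k = 4 (k = 4 + 0 = 4)
B = -3 (B = 3 - (-6)*(-4 + 3) = 3 - (-6)*(-1) = 3 - 1*6 = 3 - 6 = -3)
(k*(0 + B))*z = (4*(0 - 3))*3862 = (4*(-3))*3862 = -12*3862 = -46344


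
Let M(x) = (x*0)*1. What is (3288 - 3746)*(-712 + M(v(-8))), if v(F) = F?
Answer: 326096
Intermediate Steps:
M(x) = 0 (M(x) = 0*1 = 0)
(3288 - 3746)*(-712 + M(v(-8))) = (3288 - 3746)*(-712 + 0) = -458*(-712) = 326096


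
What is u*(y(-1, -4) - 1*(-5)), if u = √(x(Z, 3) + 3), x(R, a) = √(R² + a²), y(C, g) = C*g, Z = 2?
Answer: 9*√(3 + √13) ≈ 23.131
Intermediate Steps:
u = √(3 + √13) (u = √(√(2² + 3²) + 3) = √(√(4 + 9) + 3) = √(√13 + 3) = √(3 + √13) ≈ 2.5701)
u*(y(-1, -4) - 1*(-5)) = √(3 + √13)*(-1*(-4) - 1*(-5)) = √(3 + √13)*(4 + 5) = √(3 + √13)*9 = 9*√(3 + √13)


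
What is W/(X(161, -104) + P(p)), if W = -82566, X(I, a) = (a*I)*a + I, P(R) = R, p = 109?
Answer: -41283/870823 ≈ -0.047407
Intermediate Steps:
X(I, a) = I + I*a**2 (X(I, a) = (I*a)*a + I = I*a**2 + I = I + I*a**2)
W/(X(161, -104) + P(p)) = -82566/(161*(1 + (-104)**2) + 109) = -82566/(161*(1 + 10816) + 109) = -82566/(161*10817 + 109) = -82566/(1741537 + 109) = -82566/1741646 = -82566*1/1741646 = -41283/870823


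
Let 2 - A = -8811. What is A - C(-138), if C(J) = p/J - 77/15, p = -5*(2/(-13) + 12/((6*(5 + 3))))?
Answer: 105464833/11960 ≈ 8818.1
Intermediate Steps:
A = 8813 (A = 2 - 1*(-8811) = 2 + 8811 = 8813)
p = -25/52 (p = -5*(2*(-1/13) + 12/((6*8))) = -5*(-2/13 + 12/48) = -5*(-2/13 + 12*(1/48)) = -5*(-2/13 + 1/4) = -5*5/52 = -25/52 ≈ -0.48077)
C(J) = -77/15 - 25/(52*J) (C(J) = -25/(52*J) - 77/15 = -77/15 - 25/(52*J))
A - C(-138) = 8813 - (-375 - 4004*(-138))/(780*(-138)) = 8813 - (-1)*(-375 + 552552)/(780*138) = 8813 - (-1)*552177/(780*138) = 8813 - 1*(-61353/11960) = 8813 + 61353/11960 = 105464833/11960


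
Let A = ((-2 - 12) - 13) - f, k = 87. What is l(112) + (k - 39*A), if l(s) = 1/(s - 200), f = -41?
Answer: -40393/88 ≈ -459.01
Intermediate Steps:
A = 14 (A = ((-2 - 12) - 13) - 1*(-41) = (-14 - 13) + 41 = -27 + 41 = 14)
l(s) = 1/(-200 + s)
l(112) + (k - 39*A) = 1/(-200 + 112) + (87 - 39*14) = 1/(-88) + (87 - 546) = -1/88 - 459 = -40393/88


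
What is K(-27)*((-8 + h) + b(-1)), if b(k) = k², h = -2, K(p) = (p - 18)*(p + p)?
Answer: -21870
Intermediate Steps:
K(p) = 2*p*(-18 + p) (K(p) = (-18 + p)*(2*p) = 2*p*(-18 + p))
K(-27)*((-8 + h) + b(-1)) = (2*(-27)*(-18 - 27))*((-8 - 2) + (-1)²) = (2*(-27)*(-45))*(-10 + 1) = 2430*(-9) = -21870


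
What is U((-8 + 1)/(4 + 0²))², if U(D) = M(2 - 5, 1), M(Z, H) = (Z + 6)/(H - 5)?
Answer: 9/16 ≈ 0.56250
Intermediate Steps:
M(Z, H) = (6 + Z)/(-5 + H)
U(D) = -¾ (U(D) = (6 + (2 - 5))/(-5 + 1) = (6 - 3)/(-4) = -¼*3 = -¾)
U((-8 + 1)/(4 + 0²))² = (-¾)² = 9/16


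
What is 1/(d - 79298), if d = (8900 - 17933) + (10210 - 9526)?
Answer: -1/87647 ≈ -1.1409e-5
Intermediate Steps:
d = -8349 (d = -9033 + 684 = -8349)
1/(d - 79298) = 1/(-8349 - 79298) = 1/(-87647) = -1/87647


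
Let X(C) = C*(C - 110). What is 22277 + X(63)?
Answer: 19316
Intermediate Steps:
X(C) = C*(-110 + C)
22277 + X(63) = 22277 + 63*(-110 + 63) = 22277 + 63*(-47) = 22277 - 2961 = 19316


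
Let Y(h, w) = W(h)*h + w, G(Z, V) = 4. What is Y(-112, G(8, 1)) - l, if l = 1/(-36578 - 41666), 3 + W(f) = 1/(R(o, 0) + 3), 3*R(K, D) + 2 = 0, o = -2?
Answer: 22847249/78244 ≈ 292.00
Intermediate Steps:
R(K, D) = -⅔ (R(K, D) = -⅔ + (⅓)*0 = -⅔ + 0 = -⅔)
W(f) = -18/7 (W(f) = -3 + 1/(-⅔ + 3) = -3 + 1/(7/3) = -3 + 3/7 = -18/7)
Y(h, w) = w - 18*h/7 (Y(h, w) = -18*h/7 + w = w - 18*h/7)
l = -1/78244 (l = 1/(-78244) = -1/78244 ≈ -1.2781e-5)
Y(-112, G(8, 1)) - l = (4 - 18/7*(-112)) - 1*(-1/78244) = (4 + 288) + 1/78244 = 292 + 1/78244 = 22847249/78244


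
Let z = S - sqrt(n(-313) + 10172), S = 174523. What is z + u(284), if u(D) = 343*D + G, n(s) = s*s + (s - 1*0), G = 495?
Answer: 272430 - 2*sqrt(26957) ≈ 2.7210e+5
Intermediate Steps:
n(s) = s + s**2 (n(s) = s**2 + (s + 0) = s**2 + s = s + s**2)
u(D) = 495 + 343*D (u(D) = 343*D + 495 = 495 + 343*D)
z = 174523 - 2*sqrt(26957) (z = 174523 - sqrt(-313*(1 - 313) + 10172) = 174523 - sqrt(-313*(-312) + 10172) = 174523 - sqrt(97656 + 10172) = 174523 - sqrt(107828) = 174523 - 2*sqrt(26957) ≈ 1.7419e+5)
z + u(284) = (174523 - 2*sqrt(26957)) + (495 + 343*284) = (174523 - 2*sqrt(26957)) + (495 + 97412) = (174523 - 2*sqrt(26957)) + 97907 = 272430 - 2*sqrt(26957)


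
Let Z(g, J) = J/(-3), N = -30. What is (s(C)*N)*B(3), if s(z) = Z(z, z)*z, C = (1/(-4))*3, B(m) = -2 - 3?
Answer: -225/8 ≈ -28.125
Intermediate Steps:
Z(g, J) = -J/3 (Z(g, J) = J*(-1/3) = -J/3)
B(m) = -5
C = -3/4 (C = (1*(-1/4))*3 = -1/4*3 = -3/4 ≈ -0.75000)
s(z) = -z**2/3 (s(z) = (-z/3)*z = -z**2/3)
(s(C)*N)*B(3) = (-(-3/4)**2/3*(-30))*(-5) = (-1/3*9/16*(-30))*(-5) = -3/16*(-30)*(-5) = (45/8)*(-5) = -225/8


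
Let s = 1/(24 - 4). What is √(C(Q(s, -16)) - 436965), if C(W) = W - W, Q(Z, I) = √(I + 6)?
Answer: I*√436965 ≈ 661.03*I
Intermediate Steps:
s = 1/20 ≈ 0.050000
Q(Z, I) = √(6 + I)
C(W) = 0
√(C(Q(s, -16)) - 436965) = √(0 - 436965) = √(-436965) = I*√436965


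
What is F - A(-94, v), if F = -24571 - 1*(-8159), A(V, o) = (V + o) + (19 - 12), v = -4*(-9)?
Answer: -16361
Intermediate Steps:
v = 36
A(V, o) = 7 + V + o (A(V, o) = (V + o) + 7 = 7 + V + o)
F = -16412 (F = -24571 + 8159 = -16412)
F - A(-94, v) = -16412 - (7 - 94 + 36) = -16412 - 1*(-51) = -16412 + 51 = -16361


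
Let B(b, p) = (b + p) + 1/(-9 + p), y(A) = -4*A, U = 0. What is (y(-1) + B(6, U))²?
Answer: 7921/81 ≈ 97.790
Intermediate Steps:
B(b, p) = b + p + 1/(-9 + p)
(y(-1) + B(6, U))² = (-4*(-1) + (1 + 0² - 9*6 - 9*0 + 6*0)/(-9 + 0))² = (4 + (1 + 0 - 54 + 0 + 0)/(-9))² = (4 - ⅑*(-53))² = (4 + 53/9)² = (89/9)² = 7921/81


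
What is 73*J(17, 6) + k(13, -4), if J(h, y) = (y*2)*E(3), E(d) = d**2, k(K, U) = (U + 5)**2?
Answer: 7885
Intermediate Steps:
k(K, U) = (5 + U)**2
J(h, y) = 18*y (J(h, y) = (y*2)*3**2 = (2*y)*9 = 18*y)
73*J(17, 6) + k(13, -4) = 73*(18*6) + (5 - 4)**2 = 73*108 + 1**2 = 7884 + 1 = 7885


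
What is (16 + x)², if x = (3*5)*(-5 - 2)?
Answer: 7921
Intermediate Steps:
x = -105 (x = 15*(-7) = -105)
(16 + x)² = (16 - 105)² = (-89)² = 7921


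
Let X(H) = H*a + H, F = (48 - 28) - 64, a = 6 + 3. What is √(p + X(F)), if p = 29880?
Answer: 16*√115 ≈ 171.58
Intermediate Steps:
a = 9
F = -44 (F = 20 - 64 = -44)
X(H) = 10*H (X(H) = H*9 + H = 9*H + H = 10*H)
√(p + X(F)) = √(29880 + 10*(-44)) = √(29880 - 440) = √29440 = 16*√115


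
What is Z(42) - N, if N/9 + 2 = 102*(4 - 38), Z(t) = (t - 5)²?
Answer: 32599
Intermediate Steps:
Z(t) = (-5 + t)²
N = -31230 (N = -18 + 9*(102*(4 - 38)) = -18 + 9*(102*(-34)) = -18 + 9*(-3468) = -18 - 31212 = -31230)
Z(42) - N = (-5 + 42)² - 1*(-31230) = 37² + 31230 = 1369 + 31230 = 32599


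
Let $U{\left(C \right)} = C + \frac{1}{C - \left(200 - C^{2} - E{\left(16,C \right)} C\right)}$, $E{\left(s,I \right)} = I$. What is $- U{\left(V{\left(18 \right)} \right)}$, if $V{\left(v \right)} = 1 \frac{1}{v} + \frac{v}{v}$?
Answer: $- \frac{75322}{71703} \approx -1.0505$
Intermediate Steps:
$V{\left(v \right)} = 1 + \frac{1}{v}$ ($V{\left(v \right)} = \frac{1}{v} + 1 = 1 + \frac{1}{v}$)
$U{\left(C \right)} = C + \frac{1}{-200 + C + 2 C^{2}}$ ($U{\left(C \right)} = C + \frac{1}{C - \left(200 - C^{2} - C C\right)} = C + \frac{1}{C + \left(\left(C^{2} + C^{2}\right) - 200\right)} = C + \frac{1}{C + \left(2 C^{2} - 200\right)} = C + \frac{1}{C + \left(-200 + 2 C^{2}\right)} = C + \frac{1}{-200 + C + 2 C^{2}}$)
$- U{\left(V{\left(18 \right)} \right)} = - \frac{1 + \left(\frac{1 + 18}{18}\right)^{2} - 200 \frac{1 + 18}{18} + 2 \left(\frac{1 + 18}{18}\right)^{3}}{-200 + \frac{1 + 18}{18} + 2 \left(\frac{1 + 18}{18}\right)^{2}} = - \frac{1 + \left(\frac{1}{18} \cdot 19\right)^{2} - 200 \cdot \frac{1}{18} \cdot 19 + 2 \left(\frac{1}{18} \cdot 19\right)^{3}}{-200 + \frac{1}{18} \cdot 19 + 2 \left(\frac{1}{18} \cdot 19\right)^{2}} = - \frac{1 + \left(\frac{19}{18}\right)^{2} - \frac{1900}{9} + 2 \left(\frac{19}{18}\right)^{3}}{-200 + \frac{19}{18} + 2 \left(\frac{19}{18}\right)^{2}} = - \frac{1 + \frac{361}{324} - \frac{1900}{9} + 2 \cdot \frac{6859}{5832}}{-200 + \frac{19}{18} + 2 \cdot \frac{361}{324}} = - \frac{1 + \frac{361}{324} - \frac{1900}{9} + \frac{6859}{2916}}{-200 + \frac{19}{18} + \frac{361}{162}} = - \frac{-150644}{\left(- \frac{15934}{81}\right) 729} = - \frac{\left(-81\right) \left(-150644\right)}{15934 \cdot 729} = \left(-1\right) \frac{75322}{71703} = - \frac{75322}{71703}$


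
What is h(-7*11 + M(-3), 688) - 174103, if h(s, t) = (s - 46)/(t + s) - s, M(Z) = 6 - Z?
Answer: -53950907/310 ≈ -1.7404e+5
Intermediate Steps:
h(s, t) = -s + (-46 + s)/(s + t) (h(s, t) = (-46 + s)/(s + t) - s = -s + (-46 + s)/(s + t))
h(-7*11 + M(-3), 688) - 174103 = (-46 + (-7*11 + (6 - 1*(-3))) - (-7*11 + (6 - 1*(-3)))**2 - 1*(-7*11 + (6 - 1*(-3)))*688)/((-7*11 + (6 - 1*(-3))) + 688) - 174103 = (-46 + (-77 + (6 + 3)) - (-77 + (6 + 3))**2 - 1*(-77 + (6 + 3))*688)/((-77 + (6 + 3)) + 688) - 174103 = (-46 + (-77 + 9) - (-77 + 9)**2 - 1*(-77 + 9)*688)/((-77 + 9) + 688) - 174103 = (-46 - 68 - 1*(-68)**2 - 1*(-68)*688)/(-68 + 688) - 174103 = (-46 - 68 - 1*4624 + 46784)/620 - 174103 = (-46 - 68 - 4624 + 46784)/620 - 174103 = (1/620)*42046 - 174103 = 21023/310 - 174103 = -53950907/310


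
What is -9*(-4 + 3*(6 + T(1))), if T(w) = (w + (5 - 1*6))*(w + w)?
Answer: -126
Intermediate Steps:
T(w) = 2*w*(-1 + w) (T(w) = (w + (5 - 6))*(2*w) = (w - 1)*(2*w) = (-1 + w)*(2*w) = 2*w*(-1 + w))
-9*(-4 + 3*(6 + T(1))) = -9*(-4 + 3*(6 + 2*1*(-1 + 1))) = -9*(-4 + 3*(6 + 2*1*0)) = -9*(-4 + 3*(6 + 0)) = -9*(-4 + 3*6) = -9*(-4 + 18) = -9*14 = -126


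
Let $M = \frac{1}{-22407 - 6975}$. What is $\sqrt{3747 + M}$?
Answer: $\frac{\sqrt{3234792279846}}{29382} \approx 61.213$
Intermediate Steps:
$M = - \frac{1}{29382}$ ($M = \frac{1}{-29382} = - \frac{1}{29382} \approx -3.4034 \cdot 10^{-5}$)
$\sqrt{3747 + M} = \sqrt{3747 - \frac{1}{29382}} = \sqrt{\frac{110094353}{29382}} = \frac{\sqrt{3234792279846}}{29382}$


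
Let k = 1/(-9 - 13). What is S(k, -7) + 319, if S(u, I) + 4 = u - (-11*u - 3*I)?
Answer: 3228/11 ≈ 293.45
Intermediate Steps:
k = -1/22 (k = 1/(-22) = -1/22 ≈ -0.045455)
S(u, I) = -4 + 3*I + 12*u (S(u, I) = -4 + (u - (-11*u - 3*I)) = -4 + (u + (3*I + 11*u)) = -4 + (3*I + 12*u) = -4 + 3*I + 12*u)
S(k, -7) + 319 = (-4 + 3*(-7) + 12*(-1/22)) + 319 = (-4 - 21 - 6/11) + 319 = -281/11 + 319 = 3228/11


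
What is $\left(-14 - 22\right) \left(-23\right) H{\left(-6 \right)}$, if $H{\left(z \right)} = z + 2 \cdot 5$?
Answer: $3312$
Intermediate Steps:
$H{\left(z \right)} = 10 + z$ ($H{\left(z \right)} = z + 10 = 10 + z$)
$\left(-14 - 22\right) \left(-23\right) H{\left(-6 \right)} = \left(-14 - 22\right) \left(-23\right) \left(10 - 6\right) = \left(-36\right) \left(-23\right) 4 = 828 \cdot 4 = 3312$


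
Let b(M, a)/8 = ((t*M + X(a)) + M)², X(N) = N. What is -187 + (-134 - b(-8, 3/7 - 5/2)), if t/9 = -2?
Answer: -7046979/49 ≈ -1.4382e+5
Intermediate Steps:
t = -18 (t = 9*(-2) = -18)
b(M, a) = 8*(a - 17*M)² (b(M, a) = 8*((-18*M + a) + M)² = 8*((a - 18*M) + M)² = 8*(a - 17*M)²)
-187 + (-134 - b(-8, 3/7 - 5/2)) = -187 + (-134 - 8*((3/7 - 5/2) - 17*(-8))²) = -187 + (-134 - 8*((3*(⅐) - 5*½) + 136)²) = -187 + (-134 - 8*((3/7 - 5/2) + 136)²) = -187 + (-134 - 8*(-29/14 + 136)²) = -187 + (-134 - 8*(1875/14)²) = -187 + (-134 - 8*3515625/196) = -187 + (-134 - 1*7031250/49) = -187 + (-134 - 7031250/49) = -187 - 7037816/49 = -7046979/49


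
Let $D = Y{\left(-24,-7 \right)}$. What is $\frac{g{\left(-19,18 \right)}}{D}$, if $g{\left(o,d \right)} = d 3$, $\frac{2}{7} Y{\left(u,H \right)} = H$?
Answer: $- \frac{108}{49} \approx -2.2041$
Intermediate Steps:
$Y{\left(u,H \right)} = \frac{7 H}{2}$
$g{\left(o,d \right)} = 3 d$
$D = - \frac{49}{2}$ ($D = \frac{7}{2} \left(-7\right) = - \frac{49}{2} \approx -24.5$)
$\frac{g{\left(-19,18 \right)}}{D} = \frac{3 \cdot 18}{- \frac{49}{2}} = 54 \left(- \frac{2}{49}\right) = - \frac{108}{49}$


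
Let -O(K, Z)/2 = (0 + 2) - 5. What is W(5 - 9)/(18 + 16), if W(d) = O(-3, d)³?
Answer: 108/17 ≈ 6.3529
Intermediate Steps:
O(K, Z) = 6 (O(K, Z) = -2*((0 + 2) - 5) = -2*(2 - 5) = -2*(-3) = 6)
W(d) = 216 (W(d) = 6³ = 216)
W(5 - 9)/(18 + 16) = 216/(18 + 16) = 216/34 = 216*(1/34) = 108/17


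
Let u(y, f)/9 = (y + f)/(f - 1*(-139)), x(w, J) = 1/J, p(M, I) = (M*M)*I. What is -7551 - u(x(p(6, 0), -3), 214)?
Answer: -2667426/353 ≈ -7556.4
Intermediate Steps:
p(M, I) = I*M² (p(M, I) = M²*I = I*M²)
u(y, f) = 9*(f + y)/(139 + f) (u(y, f) = 9*((y + f)/(f - 1*(-139))) = 9*((f + y)/(f + 139)) = 9*((f + y)/(139 + f)) = 9*(f + y)/(139 + f))
-7551 - u(x(p(6, 0), -3), 214) = -7551 - 9*(214 + 1/(-3))/(139 + 214) = -7551 - 9*(214 - ⅓)/353 = -7551 - 9*641/(353*3) = -7551 - 1*1923/353 = -7551 - 1923/353 = -2667426/353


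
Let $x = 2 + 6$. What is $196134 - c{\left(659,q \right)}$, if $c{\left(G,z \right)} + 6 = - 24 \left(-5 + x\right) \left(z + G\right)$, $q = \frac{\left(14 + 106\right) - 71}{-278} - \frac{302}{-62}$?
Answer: $\frac{1051077216}{4309} \approx 2.4393 \cdot 10^{5}$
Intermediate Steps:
$x = 8$
$q = \frac{40459}{8618}$ ($q = \left(120 - 71\right) \left(- \frac{1}{278}\right) - - \frac{151}{31} = 49 \left(- \frac{1}{278}\right) + \frac{151}{31} = - \frac{49}{278} + \frac{151}{31} = \frac{40459}{8618} \approx 4.6947$)
$c{\left(G,z \right)} = -6 - 72 G - 72 z$ ($c{\left(G,z \right)} = -6 - 24 \left(-5 + 8\right) \left(z + G\right) = -6 - 24 \cdot 3 \left(G + z\right) = -6 - 24 \left(3 G + 3 z\right) = -6 - \left(72 G + 72 z\right) = -6 - 72 G - 72 z$)
$196134 - c{\left(659,q \right)} = 196134 - \left(-6 - 47448 - \frac{1456524}{4309}\right) = 196134 - - \frac{205935810}{4309} = 196134 + \frac{205935810}{4309} = \frac{1051077216}{4309}$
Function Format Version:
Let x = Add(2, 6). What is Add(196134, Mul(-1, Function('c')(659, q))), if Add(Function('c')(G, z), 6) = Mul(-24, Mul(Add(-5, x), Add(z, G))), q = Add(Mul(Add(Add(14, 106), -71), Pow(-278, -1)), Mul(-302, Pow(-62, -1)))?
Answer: Rational(1051077216, 4309) ≈ 2.4393e+5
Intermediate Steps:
x = 8
q = Rational(40459, 8618) (q = Add(Mul(Add(120, -71), Rational(-1, 278)), Mul(-302, Rational(-1, 62))) = Add(Mul(49, Rational(-1, 278)), Rational(151, 31)) = Add(Rational(-49, 278), Rational(151, 31)) = Rational(40459, 8618) ≈ 4.6947)
Function('c')(G, z) = Add(-6, Mul(-72, G), Mul(-72, z)) (Function('c')(G, z) = Add(-6, Mul(-24, Mul(Add(-5, 8), Add(z, G)))) = Add(-6, Mul(-24, Mul(3, Add(G, z)))) = Add(-6, Mul(-24, Add(Mul(3, G), Mul(3, z)))) = Add(-6, Add(Mul(-72, G), Mul(-72, z))) = Add(-6, Mul(-72, G), Mul(-72, z)))
Add(196134, Mul(-1, Function('c')(659, q))) = Add(196134, Mul(-1, Add(-6, Mul(-72, 659), Mul(-72, Rational(40459, 8618))))) = Add(196134, Mul(-1, Add(-6, -47448, Rational(-1456524, 4309)))) = Add(196134, Mul(-1, Rational(-205935810, 4309))) = Add(196134, Rational(205935810, 4309)) = Rational(1051077216, 4309)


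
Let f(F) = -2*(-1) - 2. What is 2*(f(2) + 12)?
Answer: 24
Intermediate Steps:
f(F) = 0 (f(F) = 2 - 2 = 0)
2*(f(2) + 12) = 2*(0 + 12) = 2*12 = 24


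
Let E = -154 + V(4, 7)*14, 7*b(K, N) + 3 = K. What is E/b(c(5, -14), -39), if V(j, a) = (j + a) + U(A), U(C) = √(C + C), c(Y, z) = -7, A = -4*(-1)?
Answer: -98*√2/5 ≈ -27.719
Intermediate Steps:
A = 4
b(K, N) = -3/7 + K/7
U(C) = √2*√C (U(C) = √(2*C) = √2*√C)
V(j, a) = a + j + 2*√2 (V(j, a) = (j + a) + √2*√4 = (a + j) + √2*2 = (a + j) + 2*√2 = a + j + 2*√2)
E = 28*√2 (E = -154 + (7 + 4 + 2*√2)*14 = -154 + (11 + 2*√2)*14 = -154 + (154 + 28*√2) = 28*√2 ≈ 39.598)
E/b(c(5, -14), -39) = (28*√2)/(-3/7 + (⅐)*(-7)) = (28*√2)/(-3/7 - 1) = (28*√2)/(-10/7) = (28*√2)*(-7/10) = -98*√2/5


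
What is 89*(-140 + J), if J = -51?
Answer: -16999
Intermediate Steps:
89*(-140 + J) = 89*(-140 - 51) = 89*(-191) = -16999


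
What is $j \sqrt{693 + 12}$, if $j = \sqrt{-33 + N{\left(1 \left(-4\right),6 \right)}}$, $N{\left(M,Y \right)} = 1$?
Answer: $4 i \sqrt{1410} \approx 150.2 i$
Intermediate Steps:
$j = 4 i \sqrt{2}$ ($j = \sqrt{-33 + 1} = \sqrt{-32} = 4 i \sqrt{2} \approx 5.6569 i$)
$j \sqrt{693 + 12} = 4 i \sqrt{2} \sqrt{693 + 12} = 4 i \sqrt{2} \sqrt{705} = 4 i \sqrt{1410}$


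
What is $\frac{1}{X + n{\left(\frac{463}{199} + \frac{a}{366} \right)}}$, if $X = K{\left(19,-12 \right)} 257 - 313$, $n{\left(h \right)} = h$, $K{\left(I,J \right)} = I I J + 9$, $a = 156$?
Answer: $- \frac{12139}{13490328619} \approx -8.9983 \cdot 10^{-7}$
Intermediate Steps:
$K{\left(I,J \right)} = 9 + J I^{2}$ ($K{\left(I,J \right)} = I^{2} J + 9 = J I^{2} + 9 = 9 + J I^{2}$)
$X = -1111324$ ($X = \left(9 - 12 \cdot 19^{2}\right) 257 - 313 = \left(9 - 4332\right) 257 - 313 = \left(-4323\right) 257 - 313 = -1111011 - 313 = -1111324$)
$\frac{1}{X + n{\left(\frac{463}{199} + \frac{a}{366} \right)}} = \frac{1}{-1111324 + \left(\frac{463}{199} + \frac{156}{366}\right)} = \frac{1}{-1111324 + \left(463 \cdot \frac{1}{199} + 156 \cdot \frac{1}{366}\right)} = \frac{1}{-1111324 + \left(\frac{463}{199} + \frac{26}{61}\right)} = \frac{1}{-1111324 + \frac{33417}{12139}} = \frac{1}{- \frac{13490328619}{12139}} = - \frac{12139}{13490328619}$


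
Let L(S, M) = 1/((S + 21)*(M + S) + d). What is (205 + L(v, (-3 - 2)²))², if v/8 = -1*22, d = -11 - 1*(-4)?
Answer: 23007285221281/547466404 ≈ 42025.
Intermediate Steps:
d = -7 (d = -11 + 4 = -7)
v = -176 (v = 8*(-1*22) = 8*(-22) = -176)
L(S, M) = 1/(-7 + (21 + S)*(M + S)) (L(S, M) = 1/((S + 21)*(M + S) - 7) = 1/((21 + S)*(M + S) - 7) = 1/(-7 + (21 + S)*(M + S)))
(205 + L(v, (-3 - 2)²))² = (205 + 1/(-7 + (-176)² + 21*(-3 - 2)² + 21*(-176) + (-3 - 2)²*(-176)))² = (205 + 1/(-7 + 30976 + 21*(-5)² - 3696 + (-5)²*(-176)))² = (205 + 1/(-7 + 30976 + 21*25 - 3696 + 25*(-176)))² = (205 + 1/(-7 + 30976 + 525 - 3696 - 4400))² = (205 + 1/23398)² = (4796591/23398)² = 23007285221281/547466404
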